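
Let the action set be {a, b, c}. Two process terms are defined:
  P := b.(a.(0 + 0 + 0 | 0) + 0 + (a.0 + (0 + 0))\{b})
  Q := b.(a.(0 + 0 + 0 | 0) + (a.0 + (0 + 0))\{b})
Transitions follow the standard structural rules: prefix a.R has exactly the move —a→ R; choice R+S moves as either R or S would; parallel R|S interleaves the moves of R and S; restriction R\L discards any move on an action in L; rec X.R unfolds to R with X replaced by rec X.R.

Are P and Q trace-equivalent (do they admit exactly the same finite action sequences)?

YES

Reachable graph of P (4 states):
  s0 = b.(a.(0 + 0 + 0 | 0) + 0 + (a.0 + (0 + 0))\{b}) | --b--▸ s1
  s1 = a.(0 + 0 + 0 | 0) + 0 + (a.0 + (0 + 0))\{b} | --a--▸ s2, --a--▸ s3
  s2 = 0 + 0 + 0 | 0 | ∅
  s3 = 0\{b} | ∅
Reachable graph of Q (4 states):
  t0 = b.(a.(0 + 0 + 0 | 0) + (a.0 + (0 + 0))\{b}) | --b--▸ t1
  t1 = a.(0 + 0 + 0 | 0) + (a.0 + (0 + 0))\{b} | --a--▸ t2, --a--▸ t3
  t2 = 0 + 0 + 0 | 0 | ∅
  t3 = 0\{b} | ∅
Bisimilarity quotient blocks:
  B0 = {s0, t0}
  B1 = {s1, t1}
  B2 = {s2, s3, t2, t3}
s0 ∈ B0, t0 ∈ B0 → same block
Bisimilar ⇒ trace-equivalent.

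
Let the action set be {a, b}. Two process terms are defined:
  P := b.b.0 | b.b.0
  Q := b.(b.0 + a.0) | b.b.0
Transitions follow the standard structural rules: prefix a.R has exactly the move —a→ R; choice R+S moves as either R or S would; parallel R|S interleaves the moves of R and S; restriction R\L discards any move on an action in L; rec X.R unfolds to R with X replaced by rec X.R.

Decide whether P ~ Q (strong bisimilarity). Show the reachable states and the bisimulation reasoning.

Reachable graph of P (9 states):
  p0 = b.b.0 | b.b.0 has moves —b→ p1, —b→ p2
  p1 = b.0 | b.b.0 has moves —b→ p3, —b→ p4
  p2 = b.b.0 | b.0 has moves —b→ p4, —b→ p5
  p3 = 0 | b.b.0 has moves —b→ p6
  p4 = b.0 | b.0 has moves —b→ p6, —b→ p7
  p5 = b.b.0 | 0 has moves —b→ p7
  p6 = 0 | b.0 has moves —b→ p8
  p7 = b.0 | 0 has moves —b→ p8
  p8 = 0 | 0 has moves ∅
Reachable graph of Q (9 states):
  q0 = b.(b.0 + a.0) | b.b.0 has moves —b→ q1, —b→ q2
  q1 = (b.0 + a.0) | b.b.0 has moves —a→ q3, —b→ q3, —b→ q4
  q2 = b.(b.0 + a.0) | b.0 has moves —b→ q4, —b→ q5
  q3 = 0 | b.b.0 has moves —b→ q6
  q4 = (b.0 + a.0) | b.0 has moves —a→ q6, —b→ q6, —b→ q7
  q5 = b.(b.0 + a.0) | 0 has moves —b→ q7
  q6 = 0 | b.0 has moves —b→ q8
  q7 = (b.0 + a.0) | 0 has moves —a→ q8, —b→ q8
  q8 = 0 | 0 has moves ∅
Coarsest stable partition (strong bisimilarity classes):
  B0 = {p0}
  B1 = {p1, p2}
  B2 = {p3, p4, p5, q3}
  B3 = {p6, p7, q6}
  B4 = {p8, q8}
  B5 = {q0}
  B6 = {q2}
  B7 = {q4}
  B8 = {q7}
  B9 = {q5}
  B10 = {q1}
p0 ∈ B0, q0 ∈ B5 → different blocks

not bisimilar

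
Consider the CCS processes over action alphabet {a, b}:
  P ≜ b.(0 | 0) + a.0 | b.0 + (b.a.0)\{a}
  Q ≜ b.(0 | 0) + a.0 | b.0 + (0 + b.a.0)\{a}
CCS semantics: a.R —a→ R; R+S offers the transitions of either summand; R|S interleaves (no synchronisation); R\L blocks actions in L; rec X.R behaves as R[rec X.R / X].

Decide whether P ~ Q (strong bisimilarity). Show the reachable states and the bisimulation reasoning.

LTS(P): 5 reachable states
  p0 = b.(0 | 0) + a.0 | b.0 + (b.a.0)\{a} has moves =a=> p1, =b=> p2, =b=> p3, =b=> p4
  p1 = 0 | b.0 has moves =b=> p3
  p2 = (a.0)\{a} has moves (no moves)
  p3 = 0 | 0 has moves (no moves)
  p4 = a.0 | 0 has moves =a=> p3
LTS(Q): 5 reachable states
  q0 = b.(0 | 0) + a.0 | b.0 + (0 + b.a.0)\{a} has moves =a=> q1, =b=> q2, =b=> q3, =b=> q4
  q1 = 0 | b.0 has moves =b=> q3
  q2 = (a.0)\{a} has moves (no moves)
  q3 = 0 | 0 has moves (no moves)
  q4 = a.0 | 0 has moves =a=> q3
Partition-refinement fixed point:
  B0 = {p0, q0}
  B1 = {p1, q1}
  B2 = {p2, p3, q2, q3}
  B3 = {p4, q4}
p0 ∈ B0, q0 ∈ B0 → same block

P ~ Q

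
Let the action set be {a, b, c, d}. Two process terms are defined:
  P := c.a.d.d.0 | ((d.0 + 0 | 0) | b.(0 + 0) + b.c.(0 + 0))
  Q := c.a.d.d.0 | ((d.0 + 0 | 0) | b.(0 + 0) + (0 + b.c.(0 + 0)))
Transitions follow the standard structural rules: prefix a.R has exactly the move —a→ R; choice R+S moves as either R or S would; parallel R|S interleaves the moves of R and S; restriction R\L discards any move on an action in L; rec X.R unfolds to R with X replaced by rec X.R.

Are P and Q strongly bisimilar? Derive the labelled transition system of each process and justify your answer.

bisimilar

LTS(P): 30 reachable states
  s0 = c.a.d.d.0 | ((d.0 + 0 | 0) | b.(0 + 0) + b.c.(0 + 0)) has moves —b→ s1, —b→ s2, —c→ s3, —d→ s4
  s1 = c.a.d.d.0 | ((d.0 + 0 | 0) | (0 + 0)) has moves —c→ s5, —d→ s6
  s2 = c.a.d.d.0 | c.(0 + 0) has moves —c→ s7, —c→ s8
  s3 = a.d.d.0 | ((d.0 + 0 | 0) | b.(0 + 0) + b.c.(0 + 0)) has moves —a→ s9, —b→ s5, —b→ s7, —d→ s10
  s4 = c.a.d.d.0 | (0 | b.(0 + 0)) has moves —b→ s6, —c→ s10
  s5 = a.d.d.0 | ((d.0 + 0 | 0) | (0 + 0)) has moves —a→ s11, —d→ s12
  s6 = c.a.d.d.0 | (0 | (0 + 0)) has moves —c→ s12
  s7 = a.d.d.0 | c.(0 + 0) has moves —a→ s13, —c→ s14
  s8 = c.a.d.d.0 | (0 + 0) has moves —c→ s14
  s9 = d.d.0 | ((d.0 + 0 | 0) | b.(0 + 0) + b.c.(0 + 0)) has moves —b→ s11, —b→ s13, —d→ s15, —d→ s16
  s10 = a.d.d.0 | (0 | b.(0 + 0)) has moves —a→ s16, —b→ s12
  s11 = d.d.0 | ((d.0 + 0 | 0) | (0 + 0)) has moves —d→ s17, —d→ s18
  s12 = a.d.d.0 | (0 | (0 + 0)) has moves —a→ s18
  s13 = d.d.0 | c.(0 + 0) has moves —c→ s19, —d→ s20
  s14 = a.d.d.0 | (0 + 0) has moves —a→ s19
  s15 = d.0 | ((d.0 + 0 | 0) | b.(0 + 0) + b.c.(0 + 0)) has moves —b→ s17, —b→ s20, —d→ s21, —d→ s22
  s16 = d.d.0 | (0 | b.(0 + 0)) has moves —b→ s18, —d→ s22
  s17 = d.0 | ((d.0 + 0 | 0) | (0 + 0)) has moves —d→ s23, —d→ s24
  s18 = d.d.0 | (0 | (0 + 0)) has moves —d→ s24
  s19 = d.d.0 | (0 + 0) has moves —d→ s25
  s20 = d.0 | c.(0 + 0) has moves —c→ s25, —d→ s26
  s21 = 0 | ((d.0 + 0 | 0) | b.(0 + 0) + b.c.(0 + 0)) has moves —b→ s23, —b→ s26, —d→ s27
  s22 = d.0 | (0 | b.(0 + 0)) has moves —b→ s24, —d→ s27
  s23 = 0 | ((d.0 + 0 | 0) | (0 + 0)) has moves —d→ s28
  s24 = d.0 | (0 | (0 + 0)) has moves —d→ s28
  s25 = d.0 | (0 + 0) has moves —d→ s29
  s26 = 0 | c.(0 + 0) has moves —c→ s29
  s27 = 0 | (0 | b.(0 + 0)) has moves —b→ s28
  s28 = 0 | (0 | (0 + 0)) has moves (no moves)
  s29 = 0 | (0 + 0) has moves (no moves)
LTS(Q): 30 reachable states
  t0 = c.a.d.d.0 | ((d.0 + 0 | 0) | b.(0 + 0) + (0 + b.c.(0 + 0))) has moves —b→ t1, —b→ t2, —c→ t3, —d→ t4
  t1 = c.a.d.d.0 | ((d.0 + 0 | 0) | (0 + 0)) has moves —c→ t5, —d→ t6
  t2 = c.a.d.d.0 | c.(0 + 0) has moves —c→ t7, —c→ t8
  t3 = a.d.d.0 | ((d.0 + 0 | 0) | b.(0 + 0) + (0 + b.c.(0 + 0))) has moves —a→ t9, —b→ t5, —b→ t7, —d→ t10
  t4 = c.a.d.d.0 | (0 | b.(0 + 0)) has moves —b→ t6, —c→ t10
  t5 = a.d.d.0 | ((d.0 + 0 | 0) | (0 + 0)) has moves —a→ t11, —d→ t12
  t6 = c.a.d.d.0 | (0 | (0 + 0)) has moves —c→ t12
  t7 = a.d.d.0 | c.(0 + 0) has moves —a→ t13, —c→ t14
  t8 = c.a.d.d.0 | (0 + 0) has moves —c→ t14
  t9 = d.d.0 | ((d.0 + 0 | 0) | b.(0 + 0) + (0 + b.c.(0 + 0))) has moves —b→ t11, —b→ t13, —d→ t15, —d→ t16
  t10 = a.d.d.0 | (0 | b.(0 + 0)) has moves —a→ t16, —b→ t12
  t11 = d.d.0 | ((d.0 + 0 | 0) | (0 + 0)) has moves —d→ t17, —d→ t18
  t12 = a.d.d.0 | (0 | (0 + 0)) has moves —a→ t18
  t13 = d.d.0 | c.(0 + 0) has moves —c→ t19, —d→ t20
  t14 = a.d.d.0 | (0 + 0) has moves —a→ t19
  t15 = d.0 | ((d.0 + 0 | 0) | b.(0 + 0) + (0 + b.c.(0 + 0))) has moves —b→ t17, —b→ t20, —d→ t21, —d→ t22
  t16 = d.d.0 | (0 | b.(0 + 0)) has moves —b→ t18, —d→ t22
  t17 = d.0 | ((d.0 + 0 | 0) | (0 + 0)) has moves —d→ t23, —d→ t24
  t18 = d.d.0 | (0 | (0 + 0)) has moves —d→ t24
  t19 = d.d.0 | (0 + 0) has moves —d→ t25
  t20 = d.0 | c.(0 + 0) has moves —c→ t25, —d→ t26
  t21 = 0 | ((d.0 + 0 | 0) | b.(0 + 0) + (0 + b.c.(0 + 0))) has moves —b→ t23, —b→ t26, —d→ t27
  t22 = d.0 | (0 | b.(0 + 0)) has moves —b→ t24, —d→ t27
  t23 = 0 | ((d.0 + 0 | 0) | (0 + 0)) has moves —d→ t28
  t24 = d.0 | (0 | (0 + 0)) has moves —d→ t28
  t25 = d.0 | (0 + 0) has moves —d→ t29
  t26 = 0 | c.(0 + 0) has moves —c→ t29
  t27 = 0 | (0 | b.(0 + 0)) has moves —b→ t28
  t28 = 0 | (0 | (0 + 0)) has moves (no moves)
  t29 = 0 | (0 + 0) has moves (no moves)
Bisimilarity quotient blocks:
  B0 = {s0, t0}
  B1 = {s1, t1}
  B2 = {s5, t5}
  B3 = {s11, t11}
  B4 = {s17, s18, s19, t17, t18, t19}
  B5 = {s23, s24, s25, t23, t24, t25}
  B6 = {s28, s29, t28, t29}
  B7 = {s12, s14, t12, t14}
  B8 = {s6, s8, t6, t8}
  B9 = {s4, t4}
  B10 = {s10, t10}
  B11 = {s16, t16}
  B12 = {s22, t22}
  B13 = {s27, t27}
  B14 = {s3, t3}
  B15 = {s9, t9}
  B16 = {s13, t13}
  B17 = {s20, t20}
  B18 = {s26, t26}
  B19 = {s15, t15}
  B20 = {s21, t21}
  B21 = {s7, t7}
  B22 = {s2, t2}
s0 ∈ B0, t0 ∈ B0 → same block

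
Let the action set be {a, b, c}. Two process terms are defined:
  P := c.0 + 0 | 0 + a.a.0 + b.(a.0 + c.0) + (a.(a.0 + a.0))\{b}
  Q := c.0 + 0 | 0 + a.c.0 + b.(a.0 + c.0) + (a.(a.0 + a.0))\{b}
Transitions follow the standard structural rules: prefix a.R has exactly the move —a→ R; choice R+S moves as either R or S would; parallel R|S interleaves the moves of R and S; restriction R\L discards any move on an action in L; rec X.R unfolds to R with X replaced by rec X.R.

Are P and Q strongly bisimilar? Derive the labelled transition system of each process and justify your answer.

not bisimilar

Reachable graph of P (6 states):
  u0 = c.0 + 0 | 0 + a.a.0 + b.(a.0 + c.0) + (a.(a.0 + a.0))\{b} → —a→ u1, —a→ u2, —b→ u3, —c→ u4
  u1 = (a.0 + a.0)\{b} → —a→ u5
  u2 = a.0 → —a→ u4
  u3 = a.0 + c.0 → —a→ u4, —c→ u4
  u4 = 0 → deadlocked
  u5 = 0\{b} → deadlocked
Reachable graph of Q (6 states):
  v0 = c.0 + 0 | 0 + a.c.0 + b.(a.0 + c.0) + (a.(a.0 + a.0))\{b} → —a→ v1, —a→ v2, —b→ v3, —c→ v4
  v1 = (a.0 + a.0)\{b} → —a→ v5
  v2 = c.0 → —c→ v4
  v3 = a.0 + c.0 → —a→ v4, —c→ v4
  v4 = 0 → deadlocked
  v5 = 0\{b} → deadlocked
Partition-refinement fixed point:
  B0 = {u0}
  B1 = {u3, v3}
  B2 = {u4, u5, v4, v5}
  B3 = {u1, u2, v1}
  B4 = {v0}
  B5 = {v2}
u0 ∈ B0, v0 ∈ B4 → different blocks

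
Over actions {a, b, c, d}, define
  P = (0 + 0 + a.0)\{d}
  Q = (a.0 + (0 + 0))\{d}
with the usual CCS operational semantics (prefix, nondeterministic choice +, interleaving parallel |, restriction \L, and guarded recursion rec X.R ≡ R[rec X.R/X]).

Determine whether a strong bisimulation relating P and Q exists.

Reachable graph of P (2 states):
  s0 = (0 + 0 + a.0)\{d} ⊢ =a=> s1
  s1 = 0\{d} ⊢ deadlocked
Reachable graph of Q (2 states):
  t0 = (a.0 + (0 + 0))\{d} ⊢ =a=> t1
  t1 = 0\{d} ⊢ deadlocked
Coarsest stable partition (strong bisimilarity classes):
  B0 = {s0, t0}
  B1 = {s1, t1}
s0 ∈ B0, t0 ∈ B0 → same block

YES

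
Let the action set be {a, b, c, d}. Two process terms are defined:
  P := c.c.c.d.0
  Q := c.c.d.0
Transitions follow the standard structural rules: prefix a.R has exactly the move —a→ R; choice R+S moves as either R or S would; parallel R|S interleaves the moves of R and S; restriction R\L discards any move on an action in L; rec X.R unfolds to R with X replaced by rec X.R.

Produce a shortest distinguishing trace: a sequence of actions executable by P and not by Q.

P's transition system — 5 states:
  p0 = c.c.c.d.0 :: --c--▸ p1
  p1 = c.c.d.0 :: --c--▸ p2
  p2 = c.d.0 :: --c--▸ p3
  p3 = d.0 :: --d--▸ p4
  p4 = 0 :: deadlocked
Q's transition system — 4 states:
  q0 = c.c.d.0 :: --c--▸ q1
  q1 = c.d.0 :: --c--▸ q2
  q2 = d.0 :: --d--▸ q3
  q3 = 0 :: deadlocked
Run σ = ⟨ccc⟩ on P: start {p0}
  [1] c ⇒ {p1}
  [2] c ⇒ {p2}
  [3] c ⇒ {p3}
  ✓ P
Run σ = ⟨ccc⟩ on Q: start {q0}
  [1] c ⇒ {q1}
  [2] c ⇒ {q2}
  [3] c ⇒ ∅ (Q stuck)

ccc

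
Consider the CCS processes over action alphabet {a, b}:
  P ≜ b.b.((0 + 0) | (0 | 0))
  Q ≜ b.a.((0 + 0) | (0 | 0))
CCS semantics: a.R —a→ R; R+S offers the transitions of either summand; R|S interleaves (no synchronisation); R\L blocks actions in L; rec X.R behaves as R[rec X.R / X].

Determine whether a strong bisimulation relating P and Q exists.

NO

Reachable graph of P (3 states):
  u0 = b.b.((0 + 0) | (0 | 0)) | --b--▸ u1
  u1 = b.((0 + 0) | (0 | 0)) | --b--▸ u2
  u2 = (0 + 0) | (0 | 0) | deadlocked
Reachable graph of Q (3 states):
  v0 = b.a.((0 + 0) | (0 | 0)) | --b--▸ v1
  v1 = a.((0 + 0) | (0 | 0)) | --a--▸ v2
  v2 = (0 + 0) | (0 | 0) | deadlocked
Partition-refinement fixed point:
  B0 = {u0}
  B1 = {u1}
  B2 = {u2, v2}
  B3 = {v0}
  B4 = {v1}
u0 ∈ B0, v0 ∈ B3 → different blocks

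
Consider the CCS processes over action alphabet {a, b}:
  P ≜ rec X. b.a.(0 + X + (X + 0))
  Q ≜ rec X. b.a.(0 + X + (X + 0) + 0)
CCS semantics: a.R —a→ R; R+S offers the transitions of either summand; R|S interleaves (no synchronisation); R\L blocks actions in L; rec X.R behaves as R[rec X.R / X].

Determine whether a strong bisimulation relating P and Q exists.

YES

Reachable graph of P (3 states):
  m0 = rec X. b.a.(0 + X + (X + 0)) has moves -b-> m1
  m1 = a.(0 + (rec X. b.a.(0 + X + (X + 0))) + ((rec X. b.a.(0 + X + (X + 0))) + 0)) has moves -a-> m2
  m2 = 0 + (rec X. b.a.(0 + X + (X + 0))) + ((rec X. b.a.(0 + X + (X + 0))) + 0) has moves -b-> m1
Reachable graph of Q (3 states):
  n0 = rec X. b.a.(0 + X + (X + 0) + 0) has moves -b-> n1
  n1 = a.(0 + (rec X. b.a.(0 + X + (X + 0) + 0)) + ((rec X. b.a.(0 + X + (X + 0) + 0)) + 0) + 0) has moves -a-> n2
  n2 = 0 + (rec X. b.a.(0 + X + (X + 0) + 0)) + ((rec X. b.a.(0 + X + (X + 0) + 0)) + 0) + 0 has moves -b-> n1
Bisimilarity quotient blocks:
  B0 = {m0, m2, n0, n2}
  B1 = {m1, n1}
m0 ∈ B0, n0 ∈ B0 → same block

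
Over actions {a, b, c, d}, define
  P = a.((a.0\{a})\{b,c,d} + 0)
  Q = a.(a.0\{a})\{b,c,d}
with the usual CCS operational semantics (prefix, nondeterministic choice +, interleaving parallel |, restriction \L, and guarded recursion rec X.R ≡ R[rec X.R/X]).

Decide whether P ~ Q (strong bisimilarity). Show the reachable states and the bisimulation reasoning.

P's transition system — 3 states:
  s0 = a.((a.0\{a})\{b,c,d} + 0) ⊢ --a--▸ s1
  s1 = (a.0\{a})\{b,c,d} + 0 ⊢ --a--▸ s2
  s2 = 0\{a}\{b,c,d} ⊢ deadlocked
Q's transition system — 3 states:
  t0 = a.(a.0\{a})\{b,c,d} ⊢ --a--▸ t1
  t1 = (a.0\{a})\{b,c,d} ⊢ --a--▸ t2
  t2 = 0\{a}\{b,c,d} ⊢ deadlocked
Partition-refinement fixed point:
  B0 = {s0, t0}
  B1 = {s1, t1}
  B2 = {s2, t2}
s0 ∈ B0, t0 ∈ B0 → same block

P ~ Q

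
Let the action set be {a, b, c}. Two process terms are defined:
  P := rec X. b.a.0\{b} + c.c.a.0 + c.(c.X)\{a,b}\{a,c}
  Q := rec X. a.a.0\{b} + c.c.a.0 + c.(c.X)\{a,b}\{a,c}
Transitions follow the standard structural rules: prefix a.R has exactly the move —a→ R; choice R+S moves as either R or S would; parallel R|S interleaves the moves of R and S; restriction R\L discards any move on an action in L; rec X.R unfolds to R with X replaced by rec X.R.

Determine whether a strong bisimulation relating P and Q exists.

LTS(P): 7 reachable states
  u0 = rec X. b.a.0\{b} + c.c.a.0 + c.(c.X)\{a,b}\{a,c} has moves --b--▸ u1, --c--▸ u2, --c--▸ u3
  u1 = a.0\{b} has moves --a--▸ u4
  u2 = (c.(rec X. b.a.0\{b} + c.c.a.0 + c.(c.X)\{a,b}\{a,c}))\{a,b}\{a,c} has moves stopped
  u3 = c.a.0 has moves --c--▸ u5
  u4 = 0\{b} has moves stopped
  u5 = a.0 has moves --a--▸ u6
  u6 = 0 has moves stopped
LTS(Q): 7 reachable states
  v0 = rec X. a.a.0\{b} + c.c.a.0 + c.(c.X)\{a,b}\{a,c} has moves --a--▸ v1, --c--▸ v2, --c--▸ v3
  v1 = a.0\{b} has moves --a--▸ v4
  v2 = (c.(rec X. a.a.0\{b} + c.c.a.0 + c.(c.X)\{a,b}\{a,c}))\{a,b}\{a,c} has moves stopped
  v3 = c.a.0 has moves --c--▸ v5
  v4 = 0\{b} has moves stopped
  v5 = a.0 has moves --a--▸ v6
  v6 = 0 has moves stopped
Coarsest stable partition (strong bisimilarity classes):
  B0 = {u0}
  B1 = {u3, v3}
  B2 = {u1, u5, v1, v5}
  B3 = {u2, u4, u6, v2, v4, v6}
  B4 = {v0}
u0 ∈ B0, v0 ∈ B4 → different blocks

P ≁ Q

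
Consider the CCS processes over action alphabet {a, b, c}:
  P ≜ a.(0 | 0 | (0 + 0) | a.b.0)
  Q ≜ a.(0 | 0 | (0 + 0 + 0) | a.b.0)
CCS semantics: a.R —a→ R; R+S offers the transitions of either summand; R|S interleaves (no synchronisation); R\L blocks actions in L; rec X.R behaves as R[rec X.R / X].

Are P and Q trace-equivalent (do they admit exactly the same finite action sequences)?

Reachable graph of P (4 states):
  u0 = a.(0 | 0 | (0 + 0) | a.b.0) | -a-> u1
  u1 = 0 | 0 | (0 + 0) | a.b.0 | -a-> u2
  u2 = 0 | 0 | (0 + 0) | b.0 | -b-> u3
  u3 = 0 | 0 | (0 + 0) | 0 | ·
Reachable graph of Q (4 states):
  v0 = a.(0 | 0 | (0 + 0 + 0) | a.b.0) | -a-> v1
  v1 = 0 | 0 | (0 + 0 + 0) | a.b.0 | -a-> v2
  v2 = 0 | 0 | (0 + 0 + 0) | b.0 | -b-> v3
  v3 = 0 | 0 | (0 + 0 + 0) | 0 | ·
Partition-refinement fixed point:
  B0 = {u0, v0}
  B1 = {u1, v1}
  B2 = {u2, v2}
  B3 = {u3, v3}
u0 ∈ B0, v0 ∈ B0 → same block
Bisimilar ⇒ trace-equivalent.

trace-equivalent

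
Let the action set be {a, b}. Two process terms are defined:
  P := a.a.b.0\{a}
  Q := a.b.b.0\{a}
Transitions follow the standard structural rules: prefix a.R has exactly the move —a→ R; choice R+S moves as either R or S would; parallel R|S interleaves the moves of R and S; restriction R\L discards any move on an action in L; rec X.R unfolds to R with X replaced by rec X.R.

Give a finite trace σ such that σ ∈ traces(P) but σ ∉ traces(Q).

P's transition system — 4 states:
  m0 = a.a.b.0\{a} → ··a··> m1
  m1 = a.b.0\{a} → ··a··> m2
  m2 = b.0\{a} → ··b··> m3
  m3 = 0\{a} → stopped
Q's transition system — 4 states:
  n0 = a.b.b.0\{a} → ··a··> n1
  n1 = b.b.0\{a} → ··b··> n2
  n2 = b.0\{a} → ··b··> n3
  n3 = 0\{a} → stopped
Executing aa from P (initial set {m0}):
  [1] a ⇒ {m1}
  [2] a ⇒ {m2}
  ✓ P
Executing aa from Q (initial set {n0}):
  [1] a ⇒ {n1}
  [2] a ⇒ no successor for Q

aa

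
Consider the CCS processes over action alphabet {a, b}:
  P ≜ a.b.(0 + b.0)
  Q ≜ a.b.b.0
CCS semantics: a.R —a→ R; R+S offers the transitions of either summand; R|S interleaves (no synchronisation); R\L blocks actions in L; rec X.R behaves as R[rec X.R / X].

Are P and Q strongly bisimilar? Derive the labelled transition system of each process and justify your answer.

P ~ Q

P's transition system — 4 states:
  u0 = a.b.(0 + b.0) :: ··a··> u1
  u1 = b.(0 + b.0) :: ··b··> u2
  u2 = 0 + b.0 :: ··b··> u3
  u3 = 0 :: deadlocked
Q's transition system — 4 states:
  v0 = a.b.b.0 :: ··a··> v1
  v1 = b.b.0 :: ··b··> v2
  v2 = b.0 :: ··b··> v3
  v3 = 0 :: deadlocked
Bisimilarity quotient blocks:
  B0 = {u0, v0}
  B1 = {u1, v1}
  B2 = {u2, v2}
  B3 = {u3, v3}
u0 ∈ B0, v0 ∈ B0 → same block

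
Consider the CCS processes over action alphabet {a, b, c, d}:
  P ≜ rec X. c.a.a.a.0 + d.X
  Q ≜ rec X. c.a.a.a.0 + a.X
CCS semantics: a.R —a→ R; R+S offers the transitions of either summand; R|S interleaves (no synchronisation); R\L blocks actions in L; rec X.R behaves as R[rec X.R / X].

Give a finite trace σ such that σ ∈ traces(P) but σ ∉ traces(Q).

Reachable graph of P (5 states):
  u0 = rec X. c.a.a.a.0 + d.X :: ··c··> u1, ··d··> u0
  u1 = a.a.a.0 :: ··a··> u2
  u2 = a.a.0 :: ··a··> u3
  u3 = a.0 :: ··a··> u4
  u4 = 0 :: ∅
Reachable graph of Q (5 states):
  v0 = rec X. c.a.a.a.0 + a.X :: ··a··> v0, ··c··> v1
  v1 = a.a.a.0 :: ··a··> v2
  v2 = a.a.0 :: ··a··> v3
  v3 = a.0 :: ··a··> v4
  v4 = 0 :: ∅
Executing d from P (initial set {u0}):
  step 1 (d): {u0}
  ✓ P
Executing d from Q (initial set {v0}):
  step 1 (d): ∅  — Q cannot continue

d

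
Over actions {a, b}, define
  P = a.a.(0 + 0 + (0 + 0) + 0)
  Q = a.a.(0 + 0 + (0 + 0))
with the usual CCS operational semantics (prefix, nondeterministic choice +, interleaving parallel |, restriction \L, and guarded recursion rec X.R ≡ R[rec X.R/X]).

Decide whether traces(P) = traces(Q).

P's transition system — 3 states:
  p0 = a.a.(0 + 0 + (0 + 0) + 0) ⊢ ··a··> p1
  p1 = a.(0 + 0 + (0 + 0) + 0) ⊢ ··a··> p2
  p2 = 0 + 0 + (0 + 0) + 0 ⊢ ·
Q's transition system — 3 states:
  q0 = a.a.(0 + 0 + (0 + 0)) ⊢ ··a··> q1
  q1 = a.(0 + 0 + (0 + 0)) ⊢ ··a··> q2
  q2 = 0 + 0 + (0 + 0) ⊢ ·
Bisimilarity quotient blocks:
  B0 = {p0, q0}
  B1 = {p1, q1}
  B2 = {p2, q2}
p0 ∈ B0, q0 ∈ B0 → same block
Bisimilar ⇒ trace-equivalent.

trace-equivalent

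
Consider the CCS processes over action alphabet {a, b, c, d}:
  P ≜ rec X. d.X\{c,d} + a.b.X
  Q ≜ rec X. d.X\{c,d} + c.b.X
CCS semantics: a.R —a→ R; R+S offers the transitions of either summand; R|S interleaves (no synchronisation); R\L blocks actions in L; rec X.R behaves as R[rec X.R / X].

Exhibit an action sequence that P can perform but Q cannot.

a

LTS(P): 4 reachable states
  u0 = rec X. d.X\{c,d} + a.b.X :: =a=> u1, =d=> u2
  u1 = b.(rec X. d.X\{c,d} + a.b.X) :: =b=> u0
  u2 = (rec X. d.X\{c,d} + a.b.X)\{c,d} :: =a=> u3
  u3 = (b.(rec X. d.X\{c,d} + a.b.X))\{c,d} :: =b=> u2
LTS(Q): 3 reachable states
  v0 = rec X. d.X\{c,d} + c.b.X :: =c=> v1, =d=> v2
  v1 = b.(rec X. d.X\{c,d} + c.b.X) :: =b=> v0
  v2 = (rec X. d.X\{c,d} + c.b.X)\{c,d} :: ∅
Run σ = ⟨a⟩ on P: start {u0}
  after a @ step 1: {u1}
  ✓ P
Run σ = ⟨a⟩ on Q: start {v0}
  after a @ step 1: ∅  — Q cannot continue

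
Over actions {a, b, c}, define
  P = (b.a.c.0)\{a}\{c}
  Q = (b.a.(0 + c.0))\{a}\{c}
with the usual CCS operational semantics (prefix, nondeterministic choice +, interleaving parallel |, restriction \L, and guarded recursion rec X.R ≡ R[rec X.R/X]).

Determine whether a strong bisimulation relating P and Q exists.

P ~ Q

P's transition system — 2 states:
  m0 = (b.a.c.0)\{a}\{c} has moves —b→ m1
  m1 = (a.c.0)\{a}\{c} has moves ·
Q's transition system — 2 states:
  n0 = (b.a.(0 + c.0))\{a}\{c} has moves —b→ n1
  n1 = (a.(0 + c.0))\{a}\{c} has moves ·
Partition-refinement fixed point:
  B0 = {m0, n0}
  B1 = {m1, n1}
m0 ∈ B0, n0 ∈ B0 → same block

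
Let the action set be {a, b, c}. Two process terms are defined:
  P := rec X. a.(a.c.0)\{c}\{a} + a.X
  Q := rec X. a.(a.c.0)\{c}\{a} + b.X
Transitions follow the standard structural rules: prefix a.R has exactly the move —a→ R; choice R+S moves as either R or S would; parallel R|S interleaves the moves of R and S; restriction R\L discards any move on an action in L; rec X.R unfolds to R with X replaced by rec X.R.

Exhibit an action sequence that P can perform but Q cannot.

LTS(P): 2 reachable states
  m0 = rec X. a.(a.c.0)\{c}\{a} + a.X has moves --a--▸ m0, --a--▸ m1
  m1 = (a.c.0)\{c}\{a} has moves ∅
LTS(Q): 2 reachable states
  n0 = rec X. a.(a.c.0)\{c}\{a} + b.X has moves --a--▸ n1, --b--▸ n0
  n1 = (a.c.0)\{c}\{a} has moves ∅
Executing aa from P (initial set {m0}):
  after a @ step 1: {m0, m1}
  after a @ step 2: {m0, m1}
  ✓ P
Executing aa from Q (initial set {n0}):
  after a @ step 1: {n1}
  after a @ step 2: ∅ (Q stuck)

aa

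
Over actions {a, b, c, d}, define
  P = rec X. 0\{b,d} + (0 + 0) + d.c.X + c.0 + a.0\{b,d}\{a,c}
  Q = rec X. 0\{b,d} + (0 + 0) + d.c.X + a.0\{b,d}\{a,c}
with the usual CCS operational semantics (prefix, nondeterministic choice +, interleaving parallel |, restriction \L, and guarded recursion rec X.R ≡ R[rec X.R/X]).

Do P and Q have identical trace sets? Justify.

P's transition system — 4 states:
  m0 = rec X. 0\{b,d} + (0 + 0) + d.c.X + c.0 + a.0\{b,d}\{a,c} :: -a-> m1, -c-> m2, -d-> m3
  m1 = 0\{b,d}\{a,c} :: (no moves)
  m2 = 0 :: (no moves)
  m3 = c.(rec X. 0\{b,d} + (0 + 0) + d.c.X + c.0 + a.0\{b,d}\{a,c}) :: -c-> m0
Q's transition system — 3 states:
  n0 = rec X. 0\{b,d} + (0 + 0) + d.c.X + a.0\{b,d}\{a,c} :: -a-> n1, -d-> n2
  n1 = 0\{b,d}\{a,c} :: (no moves)
  n2 = c.(rec X. 0\{b,d} + (0 + 0) + d.c.X + a.0\{b,d}\{a,c}) :: -c-> n0
Trace ⟨c⟩ through P, begin at {m0}:
  after c @ step 1: {m2}
  P completes σ.
Trace ⟨c⟩ through Q, begin at {n0}:
  after c @ step 1: ∅ (Q stuck)

traces(P) ≠ traces(Q) — witness ⟨c⟩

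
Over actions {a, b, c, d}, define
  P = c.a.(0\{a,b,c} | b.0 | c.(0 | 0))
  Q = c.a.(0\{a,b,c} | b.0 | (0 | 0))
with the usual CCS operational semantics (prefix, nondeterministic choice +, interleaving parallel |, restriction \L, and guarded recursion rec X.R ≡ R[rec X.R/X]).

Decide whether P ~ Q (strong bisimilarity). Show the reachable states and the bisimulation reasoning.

Reachable graph of P (6 states):
  p0 = c.a.(0\{a,b,c} | b.0 | c.(0 | 0)) ⊢ =c=> p1
  p1 = a.(0\{a,b,c} | b.0 | c.(0 | 0)) ⊢ =a=> p2
  p2 = 0\{a,b,c} | b.0 | c.(0 | 0) ⊢ =b=> p3, =c=> p4
  p3 = 0\{a,b,c} | 0 | c.(0 | 0) ⊢ =c=> p5
  p4 = 0\{a,b,c} | b.0 | (0 | 0) ⊢ =b=> p5
  p5 = 0\{a,b,c} | 0 | (0 | 0) ⊢ stopped
Reachable graph of Q (4 states):
  q0 = c.a.(0\{a,b,c} | b.0 | (0 | 0)) ⊢ =c=> q1
  q1 = a.(0\{a,b,c} | b.0 | (0 | 0)) ⊢ =a=> q2
  q2 = 0\{a,b,c} | b.0 | (0 | 0) ⊢ =b=> q3
  q3 = 0\{a,b,c} | 0 | (0 | 0) ⊢ stopped
Coarsest stable partition (strong bisimilarity classes):
  B0 = {p0}
  B1 = {p1}
  B2 = {p2}
  B3 = {p4, q2}
  B4 = {p5, q3}
  B5 = {p3}
  B6 = {q0}
  B7 = {q1}
p0 ∈ B0, q0 ∈ B6 → different blocks

NO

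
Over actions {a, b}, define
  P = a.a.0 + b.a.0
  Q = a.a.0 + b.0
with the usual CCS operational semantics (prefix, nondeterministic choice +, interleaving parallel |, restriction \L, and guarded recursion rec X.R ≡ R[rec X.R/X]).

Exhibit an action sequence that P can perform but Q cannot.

ba

LTS(P): 3 reachable states
  p0 = a.a.0 + b.a.0 | —a→ p1, —b→ p1
  p1 = a.0 | —a→ p2
  p2 = 0 | (no moves)
LTS(Q): 3 reachable states
  q0 = a.a.0 + b.0 | —a→ q1, —b→ q2
  q1 = a.0 | —a→ q2
  q2 = 0 | (no moves)
Run σ = ⟨ba⟩ on P: start {p0}
  [1] b ⇒ {p1}
  [2] a ⇒ {p2}
  ✓ P
Run σ = ⟨ba⟩ on Q: start {q0}
  [1] b ⇒ {q2}
  [2] a ⇒ ∅  — Q cannot continue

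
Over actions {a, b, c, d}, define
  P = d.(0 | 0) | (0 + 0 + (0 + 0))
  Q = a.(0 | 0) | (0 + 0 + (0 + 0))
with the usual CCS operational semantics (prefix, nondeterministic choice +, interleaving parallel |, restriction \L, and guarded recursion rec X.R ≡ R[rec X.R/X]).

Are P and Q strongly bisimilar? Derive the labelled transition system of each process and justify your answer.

LTS(P): 2 reachable states
  m0 = d.(0 | 0) | (0 + 0 + (0 + 0)) ⊢ =d=> m1
  m1 = 0 | 0 | (0 + 0 + (0 + 0)) ⊢ (no moves)
LTS(Q): 2 reachable states
  n0 = a.(0 | 0) | (0 + 0 + (0 + 0)) ⊢ =a=> n1
  n1 = 0 | 0 | (0 + 0 + (0 + 0)) ⊢ (no moves)
Partition-refinement fixed point:
  B0 = {m0}
  B1 = {m1, n1}
  B2 = {n0}
m0 ∈ B0, n0 ∈ B2 → different blocks

NO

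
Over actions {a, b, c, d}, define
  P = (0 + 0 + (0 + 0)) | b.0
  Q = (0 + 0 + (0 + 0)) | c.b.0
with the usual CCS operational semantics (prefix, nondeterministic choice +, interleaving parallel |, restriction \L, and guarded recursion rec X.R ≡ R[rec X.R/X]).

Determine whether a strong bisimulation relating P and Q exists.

not bisimilar

P's transition system — 2 states:
  p0 = (0 + 0 + (0 + 0)) | b.0 has moves =b=> p1
  p1 = (0 + 0 + (0 + 0)) | 0 has moves stopped
Q's transition system — 3 states:
  q0 = (0 + 0 + (0 + 0)) | c.b.0 has moves =c=> q1
  q1 = (0 + 0 + (0 + 0)) | b.0 has moves =b=> q2
  q2 = (0 + 0 + (0 + 0)) | 0 has moves stopped
Bisimilarity quotient blocks:
  B0 = {p0, q1}
  B1 = {p1, q2}
  B2 = {q0}
p0 ∈ B0, q0 ∈ B2 → different blocks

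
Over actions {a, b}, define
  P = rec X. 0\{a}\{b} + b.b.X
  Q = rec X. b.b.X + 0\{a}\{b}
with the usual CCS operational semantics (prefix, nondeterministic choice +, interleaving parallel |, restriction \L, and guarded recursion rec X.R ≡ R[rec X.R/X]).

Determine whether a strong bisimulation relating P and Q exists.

bisimilar

P's transition system — 2 states:
  m0 = rec X. 0\{a}\{b} + b.b.X has moves --b--▸ m1
  m1 = b.(rec X. 0\{a}\{b} + b.b.X) has moves --b--▸ m0
Q's transition system — 2 states:
  n0 = rec X. b.b.X + 0\{a}\{b} has moves --b--▸ n1
  n1 = b.(rec X. b.b.X + 0\{a}\{b}) has moves --b--▸ n0
Bisimilarity quotient blocks:
  B0 = {m0, m1, n0, n1}
m0 ∈ B0, n0 ∈ B0 → same block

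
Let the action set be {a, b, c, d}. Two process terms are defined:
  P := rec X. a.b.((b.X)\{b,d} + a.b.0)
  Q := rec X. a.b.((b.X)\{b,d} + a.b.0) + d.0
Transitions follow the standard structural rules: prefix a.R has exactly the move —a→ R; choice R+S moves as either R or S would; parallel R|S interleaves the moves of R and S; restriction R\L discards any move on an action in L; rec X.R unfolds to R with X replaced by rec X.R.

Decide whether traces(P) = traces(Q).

Reachable graph of P (5 states):
  p0 = rec X. a.b.((b.X)\{b,d} + a.b.0) → —a→ p1
  p1 = b.((b.(rec X. a.b.((b.X)\{b,d} + a.b.0)))\{b,d} + a.b.0) → —b→ p2
  p2 = (b.(rec X. a.b.((b.X)\{b,d} + a.b.0)))\{b,d} + a.b.0 → —a→ p3
  p3 = b.0 → —b→ p4
  p4 = 0 → deadlocked
Reachable graph of Q (5 states):
  q0 = rec X. a.b.((b.X)\{b,d} + a.b.0) + d.0 → —a→ q1, —d→ q2
  q1 = b.((b.(rec X. a.b.((b.X)\{b,d} + a.b.0) + d.0))\{b,d} + a.b.0) → —b→ q3
  q2 = 0 → deadlocked
  q3 = (b.(rec X. a.b.((b.X)\{b,d} + a.b.0) + d.0))\{b,d} + a.b.0 → —a→ q4
  q4 = b.0 → —b→ q2
Trace ⟨d⟩ through Q, begin at {q0}:
  step 1 (d): {q2}
  ✓ Q
Trace ⟨d⟩ through P, begin at {p0}:
  step 1 (d): ∅  — P cannot continue

trace-distinct — witness ⟨d⟩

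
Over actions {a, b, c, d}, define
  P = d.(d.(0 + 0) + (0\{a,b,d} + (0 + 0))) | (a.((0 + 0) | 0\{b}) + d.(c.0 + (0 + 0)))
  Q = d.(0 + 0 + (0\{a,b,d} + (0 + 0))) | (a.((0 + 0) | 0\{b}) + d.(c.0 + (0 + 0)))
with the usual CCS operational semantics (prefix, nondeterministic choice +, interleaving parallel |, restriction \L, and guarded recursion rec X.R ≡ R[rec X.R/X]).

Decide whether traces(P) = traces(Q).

Reachable graph of P (12 states):
  p0 = d.(d.(0 + 0) + (0\{a,b,d} + (0 + 0))) | (a.((0 + 0) | 0\{b}) + d.(c.0 + (0 + 0))) → -a-> p1, -d-> p2, -d-> p3
  p1 = d.(d.(0 + 0) + (0\{a,b,d} + (0 + 0))) | ((0 + 0) | 0\{b}) → -d-> p4
  p2 = (d.(0 + 0) + (0\{a,b,d} + (0 + 0))) | (a.((0 + 0) | 0\{b}) + d.(c.0 + (0 + 0))) → -a-> p4, -d-> p5, -d-> p6
  p3 = d.(d.(0 + 0) + (0\{a,b,d} + (0 + 0))) | (c.0 + (0 + 0)) → -c-> p7, -d-> p6
  p4 = (d.(0 + 0) + (0\{a,b,d} + (0 + 0))) | ((0 + 0) | 0\{b}) → -d-> p8
  p5 = (0 + 0) | (a.((0 + 0) | 0\{b}) + d.(c.0 + (0 + 0))) → -a-> p8, -d-> p9
  p6 = (d.(0 + 0) + (0\{a,b,d} + (0 + 0))) | (c.0 + (0 + 0)) → -c-> p10, -d-> p9
  p7 = d.(d.(0 + 0) + (0\{a,b,d} + (0 + 0))) | 0 → -d-> p10
  p8 = (0 + 0) | ((0 + 0) | 0\{b}) → stopped
  p9 = (0 + 0) | (c.0 + (0 + 0)) → -c-> p11
  p10 = (d.(0 + 0) + (0\{a,b,d} + (0 + 0))) | 0 → -d-> p11
  p11 = (0 + 0) | 0 → stopped
Reachable graph of Q (8 states):
  q0 = d.(0 + 0 + (0\{a,b,d} + (0 + 0))) | (a.((0 + 0) | 0\{b}) + d.(c.0 + (0 + 0))) → -a-> q1, -d-> q2, -d-> q3
  q1 = d.(0 + 0 + (0\{a,b,d} + (0 + 0))) | ((0 + 0) | 0\{b}) → -d-> q4
  q2 = (0 + 0 + (0\{a,b,d} + (0 + 0))) | (a.((0 + 0) | 0\{b}) + d.(c.0 + (0 + 0))) → -a-> q4, -d-> q5
  q3 = d.(0 + 0 + (0\{a,b,d} + (0 + 0))) | (c.0 + (0 + 0)) → -c-> q6, -d-> q5
  q4 = (0 + 0 + (0\{a,b,d} + (0 + 0))) | ((0 + 0) | 0\{b}) → stopped
  q5 = (0 + 0 + (0\{a,b,d} + (0 + 0))) | (c.0 + (0 + 0)) → -c-> q7
  q6 = d.(0 + 0 + (0\{a,b,d} + (0 + 0))) | 0 → -d-> q7
  q7 = (0 + 0 + (0\{a,b,d} + (0 + 0))) | 0 → stopped
Trace ⟨add⟩ through P, begin at {p0}:
  after a @ step 1: {p1}
  after d @ step 2: {p4}
  after d @ step 3: {p8}
  P completes σ.
Trace ⟨add⟩ through Q, begin at {q0}:
  after a @ step 1: {q1}
  after d @ step 2: {q4}
  after d @ step 3: ∅  — Q cannot continue

NO — witness ⟨add⟩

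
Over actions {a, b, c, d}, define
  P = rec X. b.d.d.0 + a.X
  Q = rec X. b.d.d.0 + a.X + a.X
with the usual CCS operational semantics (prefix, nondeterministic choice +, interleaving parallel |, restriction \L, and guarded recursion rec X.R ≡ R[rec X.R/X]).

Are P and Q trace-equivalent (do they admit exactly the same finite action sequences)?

trace-equivalent

P's transition system — 4 states:
  s0 = rec X. b.d.d.0 + a.X has moves —a→ s0, —b→ s1
  s1 = d.d.0 has moves —d→ s2
  s2 = d.0 has moves —d→ s3
  s3 = 0 has moves stopped
Q's transition system — 4 states:
  t0 = rec X. b.d.d.0 + a.X + a.X has moves —a→ t0, —b→ t1
  t1 = d.d.0 has moves —d→ t2
  t2 = d.0 has moves —d→ t3
  t3 = 0 has moves stopped
Partition-refinement fixed point:
  B0 = {s0, t0}
  B1 = {s1, t1}
  B2 = {s2, t2}
  B3 = {s3, t3}
s0 ∈ B0, t0 ∈ B0 → same block
Bisimilar ⇒ trace-equivalent.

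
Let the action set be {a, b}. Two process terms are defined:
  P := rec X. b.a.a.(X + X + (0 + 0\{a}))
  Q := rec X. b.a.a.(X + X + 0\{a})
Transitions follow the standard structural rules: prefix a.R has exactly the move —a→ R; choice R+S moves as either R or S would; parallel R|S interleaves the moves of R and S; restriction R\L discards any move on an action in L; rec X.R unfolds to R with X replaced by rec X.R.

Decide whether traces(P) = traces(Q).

Reachable graph of P (4 states):
  u0 = rec X. b.a.a.(X + X + (0 + 0\{a})) | ··b··> u1
  u1 = a.a.((rec X. b.a.a.(X + X + (0 + 0\{a}))) + (rec X. b.a.a.(X + X + (0 + 0\{a}))) + (0 + 0\{a})) | ··a··> u2
  u2 = a.((rec X. b.a.a.(X + X + (0 + 0\{a}))) + (rec X. b.a.a.(X + X + (0 + 0\{a}))) + (0 + 0\{a})) | ··a··> u3
  u3 = (rec X. b.a.a.(X + X + (0 + 0\{a}))) + (rec X. b.a.a.(X + X + (0 + 0\{a}))) + (0 + 0\{a}) | ··b··> u1
Reachable graph of Q (4 states):
  v0 = rec X. b.a.a.(X + X + 0\{a}) | ··b··> v1
  v1 = a.a.((rec X. b.a.a.(X + X + 0\{a})) + (rec X. b.a.a.(X + X + 0\{a})) + 0\{a}) | ··a··> v2
  v2 = a.((rec X. b.a.a.(X + X + 0\{a})) + (rec X. b.a.a.(X + X + 0\{a})) + 0\{a}) | ··a··> v3
  v3 = (rec X. b.a.a.(X + X + 0\{a})) + (rec X. b.a.a.(X + X + 0\{a})) + 0\{a} | ··b··> v1
Partition-refinement fixed point:
  B0 = {u0, u3, v0, v3}
  B1 = {u1, v1}
  B2 = {u2, v2}
u0 ∈ B0, v0 ∈ B0 → same block
Bisimilar ⇒ trace-equivalent.

trace-equivalent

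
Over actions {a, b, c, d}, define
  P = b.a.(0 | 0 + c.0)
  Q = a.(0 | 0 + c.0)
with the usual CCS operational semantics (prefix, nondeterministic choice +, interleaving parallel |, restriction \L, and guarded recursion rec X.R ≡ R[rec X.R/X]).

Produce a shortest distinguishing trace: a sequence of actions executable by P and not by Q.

b

LTS(P): 4 reachable states
  m0 = b.a.(0 | 0 + c.0) ⊢ —b→ m1
  m1 = a.(0 | 0 + c.0) ⊢ —a→ m2
  m2 = 0 | 0 + c.0 ⊢ —c→ m3
  m3 = 0 ⊢ stopped
LTS(Q): 3 reachable states
  n0 = a.(0 | 0 + c.0) ⊢ —a→ n1
  n1 = 0 | 0 + c.0 ⊢ —c→ n2
  n2 = 0 ⊢ stopped
Executing b from P (initial set {m0}):
  step 1 (b): {m1}
  P completes σ.
Executing b from Q (initial set {n0}):
  step 1 (b): no successor for Q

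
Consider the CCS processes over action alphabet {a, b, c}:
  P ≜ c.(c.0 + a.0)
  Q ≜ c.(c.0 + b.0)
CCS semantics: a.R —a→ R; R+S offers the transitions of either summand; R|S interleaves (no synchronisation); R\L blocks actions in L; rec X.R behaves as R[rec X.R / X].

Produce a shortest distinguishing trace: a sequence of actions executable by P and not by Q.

ca

LTS(P): 3 reachable states
  s0 = c.(c.0 + a.0) → -c-> s1
  s1 = c.0 + a.0 → -a-> s2, -c-> s2
  s2 = 0 → ·
LTS(Q): 3 reachable states
  t0 = c.(c.0 + b.0) → -c-> t1
  t1 = c.0 + b.0 → -b-> t2, -c-> t2
  t2 = 0 → ·
Run σ = ⟨ca⟩ on P: start {s0}
  step 1 (c): {s1}
  step 2 (a): {s2}
  — P admits the full trace.
Run σ = ⟨ca⟩ on Q: start {t0}
  step 1 (c): {t1}
  step 2 (a): ∅ (Q stuck)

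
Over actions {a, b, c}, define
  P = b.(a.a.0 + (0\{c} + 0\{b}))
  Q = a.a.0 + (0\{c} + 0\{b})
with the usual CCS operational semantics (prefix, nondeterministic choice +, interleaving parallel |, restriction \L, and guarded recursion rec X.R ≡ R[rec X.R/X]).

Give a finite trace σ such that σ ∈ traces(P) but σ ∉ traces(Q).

b

P's transition system — 4 states:
  s0 = b.(a.a.0 + (0\{c} + 0\{b})) | -b-> s1
  s1 = a.a.0 + (0\{c} + 0\{b}) | -a-> s2
  s2 = a.0 | -a-> s3
  s3 = 0 | ∅
Q's transition system — 3 states:
  t0 = a.a.0 + (0\{c} + 0\{b}) | -a-> t1
  t1 = a.0 | -a-> t2
  t2 = 0 | ∅
Trace ⟨b⟩ through P, begin at {s0}:
  step 1 (b): {s1}
  P completes σ.
Trace ⟨b⟩ through Q, begin at {t0}:
  step 1 (b): ∅ (Q stuck)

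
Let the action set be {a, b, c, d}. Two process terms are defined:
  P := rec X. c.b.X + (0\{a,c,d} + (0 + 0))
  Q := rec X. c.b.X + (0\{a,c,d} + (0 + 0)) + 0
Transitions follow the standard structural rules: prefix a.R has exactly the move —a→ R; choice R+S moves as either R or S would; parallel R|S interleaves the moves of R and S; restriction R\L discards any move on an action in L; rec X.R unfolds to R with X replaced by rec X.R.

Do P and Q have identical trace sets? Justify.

LTS(P): 2 reachable states
  m0 = rec X. c.b.X + (0\{a,c,d} + (0 + 0)) has moves ··c··> m1
  m1 = b.(rec X. c.b.X + (0\{a,c,d} + (0 + 0))) has moves ··b··> m0
LTS(Q): 2 reachable states
  n0 = rec X. c.b.X + (0\{a,c,d} + (0 + 0)) + 0 has moves ··c··> n1
  n1 = b.(rec X. c.b.X + (0\{a,c,d} + (0 + 0)) + 0) has moves ··b··> n0
Coarsest stable partition (strong bisimilarity classes):
  B0 = {m0, n0}
  B1 = {m1, n1}
m0 ∈ B0, n0 ∈ B0 → same block
Bisimilar ⇒ trace-equivalent.

trace-equivalent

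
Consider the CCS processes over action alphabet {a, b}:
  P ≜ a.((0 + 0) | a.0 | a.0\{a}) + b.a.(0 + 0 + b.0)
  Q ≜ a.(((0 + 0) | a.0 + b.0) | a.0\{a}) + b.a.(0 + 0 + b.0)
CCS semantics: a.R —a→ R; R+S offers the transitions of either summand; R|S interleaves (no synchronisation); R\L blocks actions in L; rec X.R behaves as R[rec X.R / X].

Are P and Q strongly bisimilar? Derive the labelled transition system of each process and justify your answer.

Reachable graph of P (8 states):
  s0 = a.((0 + 0) | a.0 | a.0\{a}) + b.a.(0 + 0 + b.0) → =a=> s1, =b=> s2
  s1 = (0 + 0) | a.0 | a.0\{a} → =a=> s3, =a=> s4
  s2 = a.(0 + 0 + b.0) → =a=> s5
  s3 = (0 + 0) | 0 | a.0\{a} → =a=> s6
  s4 = (0 + 0) | a.0 | 0\{a} → =a=> s6
  s5 = 0 + 0 + b.0 → =b=> s7
  s6 = (0 + 0) | 0 | 0\{a} → stopped
  s7 = 0 → stopped
Reachable graph of Q (10 states):
  t0 = a.(((0 + 0) | a.0 + b.0) | a.0\{a}) + b.a.(0 + 0 + b.0) → =a=> t1, =b=> t2
  t1 = ((0 + 0) | a.0 + b.0) | a.0\{a} → =a=> t3, =a=> t4, =b=> t5
  t2 = a.(0 + 0 + b.0) → =a=> t6
  t3 = ((0 + 0) | a.0 + b.0) | 0\{a} → =a=> t7, =b=> t8
  t4 = (0 + 0) | 0 | a.0\{a} → =a=> t7
  t5 = 0 | a.0\{a} → =a=> t8
  t6 = 0 + 0 + b.0 → =b=> t9
  t7 = (0 + 0) | 0 | 0\{a} → stopped
  t8 = 0 | 0\{a} → stopped
  t9 = 0 → stopped
Bisimilarity quotient blocks:
  B0 = {s0}
  B1 = {s2, t2}
  B2 = {s5, t6}
  B3 = {s6, s7, t7, t8, t9}
  B4 = {s1}
  B5 = {s3, s4, t4, t5}
  B6 = {t0}
  B7 = {t1}
  B8 = {t3}
s0 ∈ B0, t0 ∈ B6 → different blocks

not bisimilar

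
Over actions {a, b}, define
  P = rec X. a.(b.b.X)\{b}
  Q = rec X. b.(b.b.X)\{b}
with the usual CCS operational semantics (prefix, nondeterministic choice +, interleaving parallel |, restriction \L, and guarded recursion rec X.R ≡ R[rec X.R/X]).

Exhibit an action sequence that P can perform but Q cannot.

a

P's transition system — 2 states:
  u0 = rec X. a.(b.b.X)\{b} :: -a-> u1
  u1 = (b.b.(rec X. a.(b.b.X)\{b}))\{b} :: stopped
Q's transition system — 2 states:
  v0 = rec X. b.(b.b.X)\{b} :: -b-> v1
  v1 = (b.b.(rec X. b.(b.b.X)\{b}))\{b} :: stopped
Run σ = ⟨a⟩ on P: start {u0}
  after a @ step 1: {u1}
  P completes σ.
Run σ = ⟨a⟩ on Q: start {v0}
  after a @ step 1: no successor for Q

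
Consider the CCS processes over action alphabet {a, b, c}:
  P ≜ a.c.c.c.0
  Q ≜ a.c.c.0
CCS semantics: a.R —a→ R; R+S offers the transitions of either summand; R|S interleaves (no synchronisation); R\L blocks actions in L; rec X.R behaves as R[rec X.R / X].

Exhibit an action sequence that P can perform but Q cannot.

accc

LTS(P): 5 reachable states
  s0 = a.c.c.c.0 :: ··a··> s1
  s1 = c.c.c.0 :: ··c··> s2
  s2 = c.c.0 :: ··c··> s3
  s3 = c.0 :: ··c··> s4
  s4 = 0 :: deadlocked
LTS(Q): 4 reachable states
  t0 = a.c.c.0 :: ··a··> t1
  t1 = c.c.0 :: ··c··> t2
  t2 = c.0 :: ··c··> t3
  t3 = 0 :: deadlocked
Run σ = ⟨accc⟩ on P: start {s0}
  [1] a ⇒ {s1}
  [2] c ⇒ {s2}
  [3] c ⇒ {s3}
  [4] c ⇒ {s4}
  ✓ P
Run σ = ⟨accc⟩ on Q: start {t0}
  [1] a ⇒ {t1}
  [2] c ⇒ {t2}
  [3] c ⇒ {t3}
  [4] c ⇒ ∅  — Q cannot continue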